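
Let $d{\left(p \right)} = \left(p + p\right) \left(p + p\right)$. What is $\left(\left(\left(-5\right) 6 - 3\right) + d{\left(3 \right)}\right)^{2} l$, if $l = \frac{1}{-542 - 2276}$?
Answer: $- \frac{9}{2818} \approx -0.0031938$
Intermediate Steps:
$d{\left(p \right)} = 4 p^{2}$ ($d{\left(p \right)} = 2 p 2 p = 4 p^{2}$)
$l = - \frac{1}{2818}$ ($l = \frac{1}{-2818} = - \frac{1}{2818} \approx -0.00035486$)
$\left(\left(\left(-5\right) 6 - 3\right) + d{\left(3 \right)}\right)^{2} l = \left(\left(\left(-5\right) 6 - 3\right) + 4 \cdot 3^{2}\right)^{2} \left(- \frac{1}{2818}\right) = \left(\left(-30 - 3\right) + 4 \cdot 9\right)^{2} \left(- \frac{1}{2818}\right) = \left(-33 + 36\right)^{2} \left(- \frac{1}{2818}\right) = 3^{2} \left(- \frac{1}{2818}\right) = 9 \left(- \frac{1}{2818}\right) = - \frac{9}{2818}$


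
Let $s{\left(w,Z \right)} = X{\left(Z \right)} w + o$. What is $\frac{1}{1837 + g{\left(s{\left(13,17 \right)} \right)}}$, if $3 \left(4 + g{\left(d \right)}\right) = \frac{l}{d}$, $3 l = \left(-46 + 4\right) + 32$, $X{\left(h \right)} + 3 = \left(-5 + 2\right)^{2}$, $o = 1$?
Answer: $\frac{711}{1303253} \approx 0.00054556$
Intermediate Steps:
$X{\left(h \right)} = 6$ ($X{\left(h \right)} = -3 + \left(-5 + 2\right)^{2} = -3 + \left(-3\right)^{2} = -3 + 9 = 6$)
$s{\left(w,Z \right)} = 1 + 6 w$ ($s{\left(w,Z \right)} = 6 w + 1 = 1 + 6 w$)
$l = - \frac{10}{3}$ ($l = \frac{\left(-46 + 4\right) + 32}{3} = \frac{-42 + 32}{3} = \frac{1}{3} \left(-10\right) = - \frac{10}{3} \approx -3.3333$)
$g{\left(d \right)} = -4 - \frac{10}{9 d}$ ($g{\left(d \right)} = -4 + \frac{\left(- \frac{10}{3}\right) \frac{1}{d}}{3} = -4 - \frac{10}{9 d}$)
$\frac{1}{1837 + g{\left(s{\left(13,17 \right)} \right)}} = \frac{1}{1837 - \left(4 + \frac{10}{9 \left(1 + 6 \cdot 13\right)}\right)} = \frac{1}{1837 - \left(4 + \frac{10}{9 \left(1 + 78\right)}\right)} = \frac{1}{1837 - \left(4 + \frac{10}{9 \cdot 79}\right)} = \frac{1}{1837 - \frac{2854}{711}} = \frac{1}{\frac{1303253}{711}} = \frac{711}{1303253}$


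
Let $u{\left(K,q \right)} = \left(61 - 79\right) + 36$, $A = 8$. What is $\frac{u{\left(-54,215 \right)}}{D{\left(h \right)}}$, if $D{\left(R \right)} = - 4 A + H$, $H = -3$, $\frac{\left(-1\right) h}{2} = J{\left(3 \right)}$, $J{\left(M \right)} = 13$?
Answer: $- \frac{18}{35} \approx -0.51429$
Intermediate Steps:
$h = -26$ ($h = \left(-2\right) 13 = -26$)
$u{\left(K,q \right)} = 18$ ($u{\left(K,q \right)} = -18 + 36 = 18$)
$D{\left(R \right)} = -35$ ($D{\left(R \right)} = \left(-4\right) 8 - 3 = -32 - 3 = -35$)
$\frac{u{\left(-54,215 \right)}}{D{\left(h \right)}} = \frac{18}{-35} = 18 \left(- \frac{1}{35}\right) = - \frac{18}{35}$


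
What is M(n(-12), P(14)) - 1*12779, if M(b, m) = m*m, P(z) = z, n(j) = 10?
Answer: -12583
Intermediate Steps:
M(b, m) = m**2
M(n(-12), P(14)) - 1*12779 = 14**2 - 1*12779 = 196 - 12779 = -12583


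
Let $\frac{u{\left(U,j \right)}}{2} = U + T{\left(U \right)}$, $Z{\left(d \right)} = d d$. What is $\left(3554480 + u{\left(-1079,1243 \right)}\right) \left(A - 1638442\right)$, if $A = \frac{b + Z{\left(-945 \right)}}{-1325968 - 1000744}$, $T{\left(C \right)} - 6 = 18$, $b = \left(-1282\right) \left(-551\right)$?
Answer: $- \frac{6771144503597626535}{1163356} \approx -5.8204 \cdot 10^{12}$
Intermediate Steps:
$Z{\left(d \right)} = d^{2}$
$b = 706382$
$T{\left(C \right)} = 24$ ($T{\left(C \right)} = 6 + 18 = 24$)
$A = - \frac{1599407}{2326712}$ ($A = \frac{706382 + \left(-945\right)^{2}}{-1325968 - 1000744} = \frac{706382 + 893025}{-2326712} = 1599407 \left(- \frac{1}{2326712}\right) = - \frac{1599407}{2326712} \approx -0.68741$)
$u{\left(U,j \right)} = 48 + 2 U$ ($u{\left(U,j \right)} = 2 \left(U + 24\right) = 2 \left(24 + U\right) = 48 + 2 U$)
$\left(3554480 + u{\left(-1079,1243 \right)}\right) \left(A - 1638442\right) = \left(3554480 + \left(48 + 2 \left(-1079\right)\right)\right) \left(- \frac{1599407}{2326712} - 1638442\right) = \left(3554480 + \left(48 - 2158\right)\right) \left(- \frac{3812184262111}{2326712}\right) = \left(3554480 - 2110\right) \left(- \frac{3812184262111}{2326712}\right) = 3552370 \left(- \frac{3812184262111}{2326712}\right) = - \frac{6771144503597626535}{1163356}$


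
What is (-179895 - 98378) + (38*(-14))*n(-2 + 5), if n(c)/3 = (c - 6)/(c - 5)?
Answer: -280667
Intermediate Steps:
n(c) = 3*(-6 + c)/(-5 + c) (n(c) = 3*((c - 6)/(c - 5)) = 3*((-6 + c)/(-5 + c)) = 3*(-6 + c)/(-5 + c))
(-179895 - 98378) + (38*(-14))*n(-2 + 5) = (-179895 - 98378) + (38*(-14))*(3*(-6 + (-2 + 5))/(-5 + (-2 + 5))) = -278273 - 1596*(-6 + 3)/(-5 + 3) = -278273 - 1596*(-3)/(-2) = -278273 - 1596*(-1)*(-3)/2 = -278273 - 532*9/2 = -278273 - 2394 = -280667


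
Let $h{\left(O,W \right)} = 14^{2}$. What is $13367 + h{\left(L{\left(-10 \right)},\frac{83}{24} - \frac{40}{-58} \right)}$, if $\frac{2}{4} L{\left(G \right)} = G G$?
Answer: $13563$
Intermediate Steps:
$L{\left(G \right)} = 2 G^{2}$ ($L{\left(G \right)} = 2 G G = 2 G^{2}$)
$h{\left(O,W \right)} = 196$
$13367 + h{\left(L{\left(-10 \right)},\frac{83}{24} - \frac{40}{-58} \right)} = 13367 + 196 = 13563$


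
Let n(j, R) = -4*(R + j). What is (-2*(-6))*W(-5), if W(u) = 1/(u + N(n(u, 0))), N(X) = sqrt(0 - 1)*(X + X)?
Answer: -12/325 - 96*I/325 ≈ -0.036923 - 0.29538*I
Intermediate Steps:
n(j, R) = -4*R - 4*j
N(X) = 2*I*X (N(X) = sqrt(-1)*(2*X) = I*(2*X) = 2*I*X)
W(u) = 1/(u - 8*I*u) (W(u) = 1/(u + 2*I*(-4*0 - 4*u)) = 1/(u + 2*I*(0 - 4*u)) = 1/(u + 2*I*(-4*u)) = 1/(u - 8*I*u))
(-2*(-6))*W(-5) = (-2*(-6))*((1/65)*(1 + 8*I)/(-5)) = 12*((1/65)*(-1/5)*(1 + 8*I)) = 12*(-1/325 - 8*I/325) = -12/325 - 96*I/325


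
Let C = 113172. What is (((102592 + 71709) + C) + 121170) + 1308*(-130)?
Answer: 238603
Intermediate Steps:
(((102592 + 71709) + C) + 121170) + 1308*(-130) = (((102592 + 71709) + 113172) + 121170) + 1308*(-130) = ((174301 + 113172) + 121170) - 170040 = (287473 + 121170) - 170040 = 408643 - 170040 = 238603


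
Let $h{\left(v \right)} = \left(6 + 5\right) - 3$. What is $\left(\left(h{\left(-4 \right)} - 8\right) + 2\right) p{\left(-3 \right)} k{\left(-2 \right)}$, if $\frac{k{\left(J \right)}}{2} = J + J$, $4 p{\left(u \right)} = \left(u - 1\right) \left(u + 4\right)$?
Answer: $16$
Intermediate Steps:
$p{\left(u \right)} = \frac{\left(-1 + u\right) \left(4 + u\right)}{4}$ ($p{\left(u \right)} = \frac{\left(u - 1\right) \left(u + 4\right)}{4} = \frac{\left(-1 + u\right) \left(4 + u\right)}{4}$)
$h{\left(v \right)} = 8$ ($h{\left(v \right)} = 11 - 3 = 8$)
$k{\left(J \right)} = 4 J$ ($k{\left(J \right)} = 2 \left(J + J\right) = 2 \cdot 2 J = 4 J$)
$\left(\left(h{\left(-4 \right)} - 8\right) + 2\right) p{\left(-3 \right)} k{\left(-2 \right)} = \left(\left(8 - 8\right) + 2\right) \left(-1 + \frac{\left(-3\right)^{2}}{4} + \frac{3}{4} \left(-3\right)\right) 4 \left(-2\right) = \left(0 + 2\right) \left(-1 + \frac{1}{4} \cdot 9 - \frac{9}{4}\right) \left(-8\right) = 2 \left(-1 + \frac{9}{4} - \frac{9}{4}\right) \left(-8\right) = 2 \left(-1\right) \left(-8\right) = \left(-2\right) \left(-8\right) = 16$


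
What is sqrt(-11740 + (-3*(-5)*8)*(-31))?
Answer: 2*I*sqrt(3865) ≈ 124.34*I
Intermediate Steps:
sqrt(-11740 + (-3*(-5)*8)*(-31)) = sqrt(-11740 + (15*8)*(-31)) = sqrt(-11740 + 120*(-31)) = sqrt(-11740 - 3720) = sqrt(-15460) = 2*I*sqrt(3865)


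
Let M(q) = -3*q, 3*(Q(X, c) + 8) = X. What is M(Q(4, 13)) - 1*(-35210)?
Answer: 35230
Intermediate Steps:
Q(X, c) = -8 + X/3
M(Q(4, 13)) - 1*(-35210) = -3*(-8 + (⅓)*4) - 1*(-35210) = -3*(-8 + 4/3) + 35210 = -3*(-20/3) + 35210 = 20 + 35210 = 35230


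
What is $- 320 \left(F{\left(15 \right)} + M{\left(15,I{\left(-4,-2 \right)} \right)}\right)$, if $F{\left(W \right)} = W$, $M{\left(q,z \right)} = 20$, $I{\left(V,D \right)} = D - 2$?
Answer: $-11200$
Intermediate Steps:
$I{\left(V,D \right)} = -2 + D$
$- 320 \left(F{\left(15 \right)} + M{\left(15,I{\left(-4,-2 \right)} \right)}\right) = - 320 \left(15 + 20\right) = \left(-320\right) 35 = -11200$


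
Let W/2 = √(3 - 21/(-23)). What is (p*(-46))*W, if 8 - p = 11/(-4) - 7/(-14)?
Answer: -123*√230 ≈ -1865.4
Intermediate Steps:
p = 41/4 (p = 8 - (11/(-4) - 7/(-14)) = 8 - (11*(-¼) - 7*(-1/14)) = 8 - (-11/4 + ½) = 8 - 1*(-9/4) = 8 + 9/4 = 41/4 ≈ 10.250)
W = 6*√230/23 (W = 2*√(3 - 21/(-23)) = 2*√(3 - 21*(-1/23)) = 2*√(3 + 21/23) = 2*√(90/23) = 2*(3*√230/23) = 6*√230/23 ≈ 3.9563)
(p*(-46))*W = ((41/4)*(-46))*(6*√230/23) = -123*√230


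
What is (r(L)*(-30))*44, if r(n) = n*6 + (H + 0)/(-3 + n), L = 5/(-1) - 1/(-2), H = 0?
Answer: 35640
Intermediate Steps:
L = -9/2 (L = 5*(-1) - 1*(-½) = -5 + ½ = -9/2 ≈ -4.5000)
r(n) = 6*n (r(n) = n*6 + (0 + 0)/(-3 + n) = 6*n + 0/(-3 + n) = 6*n + 0 = 6*n)
(r(L)*(-30))*44 = ((6*(-9/2))*(-30))*44 = -27*(-30)*44 = 810*44 = 35640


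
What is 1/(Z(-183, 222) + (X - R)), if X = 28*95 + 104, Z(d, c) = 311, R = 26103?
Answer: -1/23028 ≈ -4.3425e-5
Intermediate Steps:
X = 2764 (X = 2660 + 104 = 2764)
1/(Z(-183, 222) + (X - R)) = 1/(311 + (2764 - 1*26103)) = 1/(311 + (2764 - 26103)) = 1/(311 - 23339) = 1/(-23028) = -1/23028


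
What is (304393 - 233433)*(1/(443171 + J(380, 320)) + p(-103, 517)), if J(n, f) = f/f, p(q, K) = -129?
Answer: -1014181377380/110793 ≈ -9.1538e+6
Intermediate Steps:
J(n, f) = 1
(304393 - 233433)*(1/(443171 + J(380, 320)) + p(-103, 517)) = (304393 - 233433)*(1/(443171 + 1) - 129) = 70960*(1/443172 - 129) = 70960*(-57169187/443172) = -1014181377380/110793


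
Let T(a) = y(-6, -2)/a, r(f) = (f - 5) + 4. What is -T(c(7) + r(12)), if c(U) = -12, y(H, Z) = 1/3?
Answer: ⅓ ≈ 0.33333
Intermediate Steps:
r(f) = -1 + f (r(f) = (-5 + f) + 4 = -1 + f)
y(H, Z) = ⅓
T(a) = 1/(3*a)
-T(c(7) + r(12)) = -1/(3*(-12 + (-1 + 12))) = -1/(3*(-12 + 11)) = -1/(3*(-1)) = -(-1)/3 = -1*(-⅓) = ⅓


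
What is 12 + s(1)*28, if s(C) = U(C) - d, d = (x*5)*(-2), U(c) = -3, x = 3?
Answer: 768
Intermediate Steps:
d = -30 (d = (3*5)*(-2) = 15*(-2) = -30)
s(C) = 27 (s(C) = -3 - 1*(-30) = -3 + 30 = 27)
12 + s(1)*28 = 12 + 27*28 = 12 + 756 = 768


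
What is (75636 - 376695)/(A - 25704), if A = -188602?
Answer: 301059/214306 ≈ 1.4048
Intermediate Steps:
(75636 - 376695)/(A - 25704) = (75636 - 376695)/(-188602 - 25704) = -301059/(-214306) = -301059*(-1/214306) = 301059/214306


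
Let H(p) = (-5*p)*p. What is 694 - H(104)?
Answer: 54774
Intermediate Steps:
H(p) = -5*p²
694 - H(104) = 694 - (-5)*104² = 694 - (-5)*10816 = 694 - 1*(-54080) = 694 + 54080 = 54774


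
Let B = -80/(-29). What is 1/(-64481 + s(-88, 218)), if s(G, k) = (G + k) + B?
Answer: -29/1866099 ≈ -1.5540e-5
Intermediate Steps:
B = 80/29 (B = -80*(-1/29) = 80/29 ≈ 2.7586)
s(G, k) = 80/29 + G + k (s(G, k) = (G + k) + 80/29 = 80/29 + G + k)
1/(-64481 + s(-88, 218)) = 1/(-64481 + (80/29 - 88 + 218)) = 1/(-64481 + 3850/29) = 1/(-1866099/29) = -29/1866099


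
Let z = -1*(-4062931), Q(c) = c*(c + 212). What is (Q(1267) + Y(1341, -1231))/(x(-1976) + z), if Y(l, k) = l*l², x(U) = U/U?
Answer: 1206684357/2031466 ≈ 594.00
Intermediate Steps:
Q(c) = c*(212 + c)
x(U) = 1
z = 4062931
Y(l, k) = l³
(Q(1267) + Y(1341, -1231))/(x(-1976) + z) = (1267*(212 + 1267) + 1341³)/(1 + 4062931) = (1267*1479 + 2411494821)/4062932 = (1873893 + 2411494821)*(1/4062932) = 2413368714*(1/4062932) = 1206684357/2031466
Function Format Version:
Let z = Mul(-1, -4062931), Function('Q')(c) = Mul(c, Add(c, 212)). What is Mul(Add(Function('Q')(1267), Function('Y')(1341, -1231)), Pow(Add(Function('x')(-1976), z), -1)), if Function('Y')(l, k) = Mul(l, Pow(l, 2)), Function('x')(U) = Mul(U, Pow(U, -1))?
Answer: Rational(1206684357, 2031466) ≈ 594.00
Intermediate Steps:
Function('Q')(c) = Mul(c, Add(212, c))
Function('x')(U) = 1
z = 4062931
Function('Y')(l, k) = Pow(l, 3)
Mul(Add(Function('Q')(1267), Function('Y')(1341, -1231)), Pow(Add(Function('x')(-1976), z), -1)) = Mul(Add(Mul(1267, Add(212, 1267)), Pow(1341, 3)), Pow(Add(1, 4062931), -1)) = Mul(Add(Mul(1267, 1479), 2411494821), Pow(4062932, -1)) = Mul(Add(1873893, 2411494821), Rational(1, 4062932)) = Mul(2413368714, Rational(1, 4062932)) = Rational(1206684357, 2031466)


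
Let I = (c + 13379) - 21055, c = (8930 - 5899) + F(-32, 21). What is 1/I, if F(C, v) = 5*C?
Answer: -1/4805 ≈ -0.00020812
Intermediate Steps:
c = 2871 (c = (8930 - 5899) + 5*(-32) = 3031 - 160 = 2871)
I = -4805 (I = (2871 + 13379) - 21055 = 16250 - 21055 = -4805)
1/I = 1/(-4805) = -1/4805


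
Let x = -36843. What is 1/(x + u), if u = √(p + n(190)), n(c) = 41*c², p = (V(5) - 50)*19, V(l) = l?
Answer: -36843/1355927404 - √1479245/1355927404 ≈ -2.8069e-5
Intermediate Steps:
p = -855 (p = (5 - 50)*19 = -45*19 = -855)
u = √1479245 (u = √(-855 + 41*190²) = √(-855 + 41*36100) = √(-855 + 1480100) = √1479245 ≈ 1216.2)
1/(x + u) = 1/(-36843 + √1479245)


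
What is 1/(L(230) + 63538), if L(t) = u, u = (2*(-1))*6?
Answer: 1/63526 ≈ 1.5742e-5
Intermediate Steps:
u = -12 (u = -2*6 = -12)
L(t) = -12
1/(L(230) + 63538) = 1/(-12 + 63538) = 1/63526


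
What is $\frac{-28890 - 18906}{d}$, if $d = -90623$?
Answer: $\frac{47796}{90623} \approx 0.52742$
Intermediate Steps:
$\frac{-28890 - 18906}{d} = \frac{-28890 - 18906}{-90623} = \left(-47796\right) \left(- \frac{1}{90623}\right) = \frac{47796}{90623}$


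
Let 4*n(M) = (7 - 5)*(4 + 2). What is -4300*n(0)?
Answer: -12900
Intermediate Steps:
n(M) = 3 (n(M) = ((7 - 5)*(4 + 2))/4 = (2*6)/4 = (¼)*12 = 3)
-4300*n(0) = -4300*3 = -12900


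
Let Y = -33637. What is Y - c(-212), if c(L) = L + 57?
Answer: -33482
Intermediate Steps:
c(L) = 57 + L
Y - c(-212) = -33637 - (57 - 212) = -33637 - 1*(-155) = -33637 + 155 = -33482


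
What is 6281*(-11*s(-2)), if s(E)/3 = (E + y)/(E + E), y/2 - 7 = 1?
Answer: 1450911/2 ≈ 7.2546e+5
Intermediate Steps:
y = 16 (y = 14 + 2*1 = 14 + 2 = 16)
s(E) = 3*(16 + E)/(2*E) (s(E) = 3*((E + 16)/(E + E)) = 3*((16 + E)/((2*E))) = 3*((16 + E)*(1/(2*E))) = 3*((16 + E)/(2*E)) = 3*(16 + E)/(2*E))
6281*(-11*s(-2)) = 6281*(-11*(3/2 + 24/(-2))) = 6281*(-11*(3/2 + 24*(-½))) = 6281*(-11*(3/2 - 12)) = 6281*(-11*(-21/2)) = 6281*(231/2) = 1450911/2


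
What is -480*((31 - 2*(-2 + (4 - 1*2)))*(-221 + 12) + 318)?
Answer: 2957280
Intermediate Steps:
-480*((31 - 2*(-2 + (4 - 1*2)))*(-221 + 12) + 318) = -480*((31 - 2*(-2 + (4 - 2)))*(-209) + 318) = -480*((31 - 2*(-2 + 2))*(-209) + 318) = -480*((31 - 2*0)*(-209) + 318) = -480*((31 + 0)*(-209) + 318) = -480*(31*(-209) + 318) = -480*(-6479 + 318) = -480*(-6161) = 2957280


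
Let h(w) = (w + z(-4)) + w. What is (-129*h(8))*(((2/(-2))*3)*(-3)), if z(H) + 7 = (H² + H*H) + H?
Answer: -42957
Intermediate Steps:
z(H) = -7 + H + 2*H² (z(H) = -7 + ((H² + H*H) + H) = -7 + ((H² + H²) + H) = -7 + (2*H² + H) = -7 + (H + 2*H²) = -7 + H + 2*H²)
h(w) = 21 + 2*w (h(w) = (w + (-7 - 4 + 2*(-4)²)) + w = (w + (-7 - 4 + 2*16)) + w = (w + (-7 - 4 + 32)) + w = (w + 21) + w = (21 + w) + w = 21 + 2*w)
(-129*h(8))*(((2/(-2))*3)*(-3)) = (-129*(21 + 2*8))*(((2/(-2))*3)*(-3)) = (-129*(21 + 16))*(((2*(-½))*3)*(-3)) = (-129*37)*(-1*3*(-3)) = -(-14319)*(-3) = -4773*9 = -42957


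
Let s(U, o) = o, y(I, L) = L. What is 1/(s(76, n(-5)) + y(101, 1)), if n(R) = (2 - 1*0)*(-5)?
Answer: -⅑ ≈ -0.11111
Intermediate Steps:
n(R) = -10 (n(R) = (2 + 0)*(-5) = 2*(-5) = -10)
1/(s(76, n(-5)) + y(101, 1)) = 1/(-10 + 1) = 1/(-9) = -⅑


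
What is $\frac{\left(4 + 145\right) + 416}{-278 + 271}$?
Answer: $- \frac{565}{7} \approx -80.714$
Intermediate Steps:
$\frac{\left(4 + 145\right) + 416}{-278 + 271} = \frac{149 + 416}{-7} = 565 \left(- \frac{1}{7}\right) = - \frac{565}{7}$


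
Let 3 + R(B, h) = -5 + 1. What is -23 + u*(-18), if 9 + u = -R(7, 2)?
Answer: 13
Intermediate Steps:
R(B, h) = -7 (R(B, h) = -3 + (-5 + 1) = -3 - 4 = -7)
u = -2 (u = -9 - 1*(-7) = -9 + 7 = -2)
-23 + u*(-18) = -23 - 2*(-18) = -23 + 36 = 13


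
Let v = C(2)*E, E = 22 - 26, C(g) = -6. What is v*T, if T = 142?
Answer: 3408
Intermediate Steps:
E = -4
v = 24 (v = -6*(-4) = 24)
v*T = 24*142 = 3408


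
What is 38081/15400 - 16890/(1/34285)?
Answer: -8917734171919/15400 ≈ -5.7907e+8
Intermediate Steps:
38081/15400 - 16890/(1/34285) = 38081*(1/15400) - 16890/1/34285 = 38081/15400 - 16890*34285 = 38081/15400 - 579073650 = -8917734171919/15400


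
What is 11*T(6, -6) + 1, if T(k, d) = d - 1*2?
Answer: -87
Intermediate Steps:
T(k, d) = -2 + d (T(k, d) = d - 2 = -2 + d)
11*T(6, -6) + 1 = 11*(-2 - 6) + 1 = 11*(-8) + 1 = -88 + 1 = -87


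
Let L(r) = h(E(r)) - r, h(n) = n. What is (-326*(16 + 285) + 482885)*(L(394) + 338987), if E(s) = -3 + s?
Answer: 130427144856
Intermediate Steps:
L(r) = -3 (L(r) = (-3 + r) - r = -3)
(-326*(16 + 285) + 482885)*(L(394) + 338987) = (-326*(16 + 285) + 482885)*(-3 + 338987) = (-326*301 + 482885)*338984 = (-98126 + 482885)*338984 = 384759*338984 = 130427144856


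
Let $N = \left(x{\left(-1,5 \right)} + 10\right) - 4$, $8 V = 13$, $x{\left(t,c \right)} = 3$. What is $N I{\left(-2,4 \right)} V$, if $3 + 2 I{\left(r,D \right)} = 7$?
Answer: $\frac{117}{4} \approx 29.25$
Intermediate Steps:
$I{\left(r,D \right)} = 2$ ($I{\left(r,D \right)} = - \frac{3}{2} + \frac{1}{2} \cdot 7 = - \frac{3}{2} + \frac{7}{2} = 2$)
$V = \frac{13}{8}$ ($V = \frac{1}{8} \cdot 13 = \frac{13}{8} \approx 1.625$)
$N = 9$ ($N = \left(3 + 10\right) - 4 = 13 - 4 = 9$)
$N I{\left(-2,4 \right)} V = 9 \cdot 2 \cdot \frac{13}{8} = 18 \cdot \frac{13}{8} = \frac{117}{4}$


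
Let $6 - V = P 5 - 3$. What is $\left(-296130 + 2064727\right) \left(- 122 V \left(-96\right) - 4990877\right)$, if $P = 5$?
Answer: $-9158271018593$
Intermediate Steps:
$V = -16$ ($V = 6 - \left(5 \cdot 5 - 3\right) = 6 - \left(25 - 3\right) = 6 - 22 = -16$)
$\left(-296130 + 2064727\right) \left(- 122 V \left(-96\right) - 4990877\right) = \left(-296130 + 2064727\right) \left(\left(-122\right) \left(-16\right) \left(-96\right) - 4990877\right) = 1768597 \left(1952 \left(-96\right) - 4990877\right) = 1768597 \left(-187392 - 4990877\right) = 1768597 \left(-5178269\right) = -9158271018593$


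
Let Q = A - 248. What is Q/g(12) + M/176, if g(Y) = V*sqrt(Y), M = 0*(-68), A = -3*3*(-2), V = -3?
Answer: 115*sqrt(3)/9 ≈ 22.132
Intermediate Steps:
A = 18 (A = -9*(-2) = 18)
M = 0
g(Y) = -3*sqrt(Y)
Q = -230 (Q = 18 - 248 = -230)
Q/g(12) + M/176 = -230*(-sqrt(3)/18) + 0/176 = -230*(-sqrt(3)/18) + 0*(1/176) = -230*(-sqrt(3)/18) + 0 = -(-115)*sqrt(3)/9 + 0 = 115*sqrt(3)/9 + 0 = 115*sqrt(3)/9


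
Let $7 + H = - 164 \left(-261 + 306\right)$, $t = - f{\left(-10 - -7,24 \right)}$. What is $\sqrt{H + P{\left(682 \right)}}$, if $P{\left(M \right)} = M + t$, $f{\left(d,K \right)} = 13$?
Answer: $i \sqrt{6718} \approx 81.963 i$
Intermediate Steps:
$t = -13$ ($t = \left(-1\right) 13 = -13$)
$H = -7387$ ($H = -7 - 164 \left(-261 + 306\right) = -7 - 7380 = -7387$)
$P{\left(M \right)} = -13 + M$ ($P{\left(M \right)} = M - 13 = -13 + M$)
$\sqrt{H + P{\left(682 \right)}} = \sqrt{-7387 + \left(-13 + 682\right)} = \sqrt{-7387 + 669} = \sqrt{-6718} = i \sqrt{6718}$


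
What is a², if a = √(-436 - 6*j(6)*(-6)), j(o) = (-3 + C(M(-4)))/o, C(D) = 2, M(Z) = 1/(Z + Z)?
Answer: -442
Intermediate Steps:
M(Z) = 1/(2*Z)
j(o) = -1/o (j(o) = (-3 + 2)/o = -1/o)
a = I*√442 (a = √(-436 - (-6)/6*(-6)) = √(-436 - 6*(-⅙)*(-6)) = √(-436 + 1*(-6)) = √(-436 - 6) = √(-442) = I*√442 ≈ 21.024*I)
a² = (I*√442)² = -442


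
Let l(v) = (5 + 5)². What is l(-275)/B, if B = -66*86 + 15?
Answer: -100/5661 ≈ -0.017665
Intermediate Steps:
l(v) = 100 (l(v) = 10² = 100)
B = -5661 (B = -5676 + 15 = -5661)
l(-275)/B = 100/(-5661) = 100*(-1/5661) = -100/5661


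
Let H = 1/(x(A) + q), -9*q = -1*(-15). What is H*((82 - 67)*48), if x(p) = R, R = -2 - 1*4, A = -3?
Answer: -2160/23 ≈ -93.913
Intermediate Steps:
R = -6 (R = -2 - 4 = -6)
q = -5/3 (q = -(-1)*(-15)/9 = -1/9*15 = -5/3 ≈ -1.6667)
x(p) = -6
H = -3/23 (H = 1/(-6 - 5/3) = 1/(-23/3) = -3/23 ≈ -0.13043)
H*((82 - 67)*48) = -3*(82 - 67)*48/23 = -45*48/23 = -3/23*720 = -2160/23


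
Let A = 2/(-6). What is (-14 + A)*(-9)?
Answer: 129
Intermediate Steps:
A = -⅓ (A = 2*(-⅙) = -⅓ ≈ -0.33333)
(-14 + A)*(-9) = (-14 - ⅓)*(-9) = -43/3*(-9) = 129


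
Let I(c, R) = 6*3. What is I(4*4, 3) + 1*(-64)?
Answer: -46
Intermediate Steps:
I(c, R) = 18
I(4*4, 3) + 1*(-64) = 18 + 1*(-64) = 18 - 64 = -46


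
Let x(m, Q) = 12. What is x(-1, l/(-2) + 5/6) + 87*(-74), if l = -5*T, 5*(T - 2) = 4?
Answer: -6426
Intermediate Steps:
T = 14/5 (T = 2 + (⅕)*4 = 2 + ⅘ = 14/5 ≈ 2.8000)
l = -14 (l = -5*14/5 = -14)
x(-1, l/(-2) + 5/6) + 87*(-74) = 12 + 87*(-74) = 12 - 6438 = -6426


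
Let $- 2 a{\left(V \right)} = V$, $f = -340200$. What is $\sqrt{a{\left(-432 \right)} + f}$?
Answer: $12 i \sqrt{2361} \approx 583.08 i$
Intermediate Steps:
$a{\left(V \right)} = - \frac{V}{2}$
$\sqrt{a{\left(-432 \right)} + f} = \sqrt{\left(- \frac{1}{2}\right) \left(-432\right) - 340200} = \sqrt{216 - 340200} = \sqrt{-339984} = 12 i \sqrt{2361}$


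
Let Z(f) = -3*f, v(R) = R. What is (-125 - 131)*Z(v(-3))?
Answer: -2304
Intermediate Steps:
(-125 - 131)*Z(v(-3)) = (-125 - 131)*(-3*(-3)) = -256*9 = -2304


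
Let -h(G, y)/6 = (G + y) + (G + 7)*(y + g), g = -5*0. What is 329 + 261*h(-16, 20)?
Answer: 275945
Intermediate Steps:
g = 0
h(G, y) = -6*G - 6*y - 6*y*(7 + G) (h(G, y) = -6*((G + y) + (G + 7)*(y + 0)) = -6*((G + y) + (7 + G)*y) = -6*((G + y) + y*(7 + G)) = -6*(G + y + y*(7 + G)) = -6*G - 6*y - 6*y*(7 + G))
329 + 261*h(-16, 20) = 329 + 261*(-48*20 - 6*(-16) - 6*(-16)*20) = 329 + 261*(-960 + 96 + 1920) = 329 + 261*1056 = 329 + 275616 = 275945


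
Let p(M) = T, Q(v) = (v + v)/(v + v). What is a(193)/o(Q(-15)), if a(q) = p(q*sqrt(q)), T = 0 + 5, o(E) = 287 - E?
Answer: 5/286 ≈ 0.017483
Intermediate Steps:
Q(v) = 1 (Q(v) = (2*v)/((2*v)) = (2*v)*(1/(2*v)) = 1)
T = 5
p(M) = 5
a(q) = 5
a(193)/o(Q(-15)) = 5/(287 - 1*1) = 5/(287 - 1) = 5/286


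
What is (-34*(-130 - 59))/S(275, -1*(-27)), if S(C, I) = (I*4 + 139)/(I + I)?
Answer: 347004/247 ≈ 1404.9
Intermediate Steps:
S(C, I) = (139 + 4*I)/(2*I) (S(C, I) = (4*I + 139)/((2*I)) = (139 + 4*I)*(1/(2*I)) = (139 + 4*I)/(2*I))
(-34*(-130 - 59))/S(275, -1*(-27)) = (-34*(-130 - 59))/(2 + 139/(2*((-1*(-27))))) = (-34*(-189))/(2 + (139/2)/27) = 6426/(2 + (139/2)*(1/27)) = 6426/(2 + 139/54) = 6426/(247/54) = 6426*(54/247) = 347004/247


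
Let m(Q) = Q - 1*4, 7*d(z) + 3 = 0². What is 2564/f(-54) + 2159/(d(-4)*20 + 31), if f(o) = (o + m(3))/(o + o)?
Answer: 44306399/8635 ≈ 5131.0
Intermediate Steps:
d(z) = -3/7 (d(z) = -3/7 + (⅐)*0² = -3/7 + (⅐)*0 = -3/7 + 0 = -3/7)
m(Q) = -4 + Q (m(Q) = Q - 4 = -4 + Q)
f(o) = (-1 + o)/(2*o) (f(o) = (o + (-4 + 3))/(o + o) = (o - 1)/((2*o)) = (-1 + o)*(1/(2*o)) = (-1 + o)/(2*o))
2564/f(-54) + 2159/(d(-4)*20 + 31) = 2564/(((½)*(-1 - 54)/(-54))) + 2159/(-3/7*20 + 31) = 2564/(((½)*(-1/54)*(-55))) + 2159/(-60/7 + 31) = 2564/(55/108) + 2159/(157/7) = 2564*(108/55) + 2159*(7/157) = 276912/55 + 15113/157 = 44306399/8635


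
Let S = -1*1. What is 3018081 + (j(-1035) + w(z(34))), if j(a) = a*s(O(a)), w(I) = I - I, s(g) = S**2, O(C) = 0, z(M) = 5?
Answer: 3017046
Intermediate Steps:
S = -1
s(g) = 1 (s(g) = (-1)**2 = 1)
w(I) = 0
j(a) = a (j(a) = a*1 = a)
3018081 + (j(-1035) + w(z(34))) = 3018081 + (-1035 + 0) = 3018081 - 1035 = 3017046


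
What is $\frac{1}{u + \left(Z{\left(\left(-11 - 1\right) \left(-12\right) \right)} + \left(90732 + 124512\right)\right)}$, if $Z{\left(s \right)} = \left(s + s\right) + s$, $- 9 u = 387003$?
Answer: $\frac{3}{518027} \approx 5.7912 \cdot 10^{-6}$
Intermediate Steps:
$u = - \frac{129001}{3}$ ($u = \left(- \frac{1}{9}\right) 387003 = - \frac{129001}{3} \approx -43000.0$)
$Z{\left(s \right)} = 3 s$ ($Z{\left(s \right)} = 2 s + s = 3 s$)
$\frac{1}{u + \left(Z{\left(\left(-11 - 1\right) \left(-12\right) \right)} + \left(90732 + 124512\right)\right)} = \frac{1}{- \frac{129001}{3} + \left(3 \left(-11 - 1\right) \left(-12\right) + \left(90732 + 124512\right)\right)} = \frac{1}{- \frac{129001}{3} + \left(3 \left(\left(-12\right) \left(-12\right)\right) + 215244\right)} = \frac{1}{- \frac{129001}{3} + \left(3 \cdot 144 + 215244\right)} = \frac{1}{- \frac{129001}{3} + \left(432 + 215244\right)} = \frac{1}{- \frac{129001}{3} + 215676} = \frac{1}{\frac{518027}{3}} = \frac{3}{518027}$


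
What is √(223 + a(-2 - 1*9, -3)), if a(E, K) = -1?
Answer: √222 ≈ 14.900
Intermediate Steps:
√(223 + a(-2 - 1*9, -3)) = √(223 - 1) = √222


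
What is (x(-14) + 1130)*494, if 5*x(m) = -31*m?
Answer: 3005496/5 ≈ 6.0110e+5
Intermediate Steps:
x(m) = -31*m/5 (x(m) = (-31*m)/5 = -31*m/5)
(x(-14) + 1130)*494 = (-31/5*(-14) + 1130)*494 = (434/5 + 1130)*494 = (6084/5)*494 = 3005496/5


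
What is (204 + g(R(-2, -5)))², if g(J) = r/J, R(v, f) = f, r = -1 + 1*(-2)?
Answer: 1046529/25 ≈ 41861.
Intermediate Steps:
r = -3 (r = -1 - 2 = -3)
g(J) = -3/J
(204 + g(R(-2, -5)))² = (204 - 3/(-5))² = (204 - 3*(-⅕))² = (204 + ⅗)² = (1023/5)² = 1046529/25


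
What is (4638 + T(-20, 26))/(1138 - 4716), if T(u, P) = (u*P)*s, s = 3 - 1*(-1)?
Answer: -1279/1789 ≈ -0.71492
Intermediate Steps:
s = 4 (s = 3 + 1 = 4)
T(u, P) = 4*P*u (T(u, P) = (u*P)*4 = (P*u)*4 = 4*P*u)
(4638 + T(-20, 26))/(1138 - 4716) = (4638 + 4*26*(-20))/(1138 - 4716) = (4638 - 2080)/(-3578) = 2558*(-1/3578) = -1279/1789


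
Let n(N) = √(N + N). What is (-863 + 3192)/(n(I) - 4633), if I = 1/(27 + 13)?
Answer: -215805140/429293779 - 4658*√5/429293779 ≈ -0.50272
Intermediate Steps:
I = 1/40 ≈ 0.025000
n(N) = √2*√N (n(N) = √(2*N) = √2*√N)
(-863 + 3192)/(n(I) - 4633) = (-863 + 3192)/(√2*√(1/40) - 4633) = 2329/(√2*(√10/20) - 4633) = 2329/(√5/10 - 4633) = 2329/(-4633 + √5/10)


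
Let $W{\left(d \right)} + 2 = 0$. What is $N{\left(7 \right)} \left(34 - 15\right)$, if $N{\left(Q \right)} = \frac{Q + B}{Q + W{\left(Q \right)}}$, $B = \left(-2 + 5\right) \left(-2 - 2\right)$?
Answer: $-19$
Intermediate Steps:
$W{\left(d \right)} = -2$ ($W{\left(d \right)} = -2 + 0 = -2$)
$B = -12$ ($B = 3 \left(-4\right) = -12$)
$N{\left(Q \right)} = \frac{-12 + Q}{-2 + Q}$ ($N{\left(Q \right)} = \frac{Q - 12}{Q - 2} = \frac{-12 + Q}{-2 + Q}$)
$N{\left(7 \right)} \left(34 - 15\right) = \frac{-12 + 7}{-2 + 7} \left(34 - 15\right) = \frac{1}{5} \left(-5\right) 19 = \left(-1\right) 19 = -19$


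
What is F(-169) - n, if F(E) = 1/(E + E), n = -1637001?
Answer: 553306337/338 ≈ 1.6370e+6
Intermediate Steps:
F(E) = 1/(2*E)
F(-169) - n = (½)/(-169) - 1*(-1637001) = (½)*(-1/169) + 1637001 = -1/338 + 1637001 = 553306337/338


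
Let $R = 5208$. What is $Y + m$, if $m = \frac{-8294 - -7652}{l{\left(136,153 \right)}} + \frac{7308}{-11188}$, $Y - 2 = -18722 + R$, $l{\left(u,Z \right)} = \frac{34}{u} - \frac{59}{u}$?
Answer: $- \frac{700660611}{69925} \approx -10020.0$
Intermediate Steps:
$l{\left(u,Z \right)} = - \frac{25}{u}$
$Y = -13512$ ($Y = 2 + \left(-18722 + 5208\right) = 2 - 13514 = -13512$)
$m = \frac{244165989}{69925}$ ($m = \frac{-8294 - -7652}{\left(-25\right) \frac{1}{136}} + \frac{7308}{-11188} = \frac{-8294 + 7652}{\left(-25\right) \frac{1}{136}} + 7308 \left(- \frac{1}{11188}\right) = - \frac{642}{- \frac{25}{136}} - \frac{1827}{2797} = \left(-642\right) \left(- \frac{136}{25}\right) - \frac{1827}{2797} = \frac{87312}{25} - \frac{1827}{2797} = \frac{244165989}{69925} \approx 3491.8$)
$Y + m = -13512 + \frac{244165989}{69925} = - \frac{700660611}{69925}$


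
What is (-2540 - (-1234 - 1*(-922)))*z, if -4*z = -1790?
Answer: -997030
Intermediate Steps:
z = 895/2 (z = -¼*(-1790) = 895/2 ≈ 447.50)
(-2540 - (-1234 - 1*(-922)))*z = (-2540 - (-1234 - 1*(-922)))*(895/2) = (-2540 - (-1234 + 922))*(895/2) = (-2540 - 1*(-312))*(895/2) = (-2540 + 312)*(895/2) = -2228*895/2 = -997030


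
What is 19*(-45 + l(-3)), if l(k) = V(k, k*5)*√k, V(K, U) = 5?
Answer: -855 + 95*I*√3 ≈ -855.0 + 164.54*I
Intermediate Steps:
l(k) = 5*√k
19*(-45 + l(-3)) = 19*(-45 + 5*√(-3)) = 19*(-45 + 5*(I*√3)) = 19*(-45 + 5*I*√3) = -855 + 95*I*√3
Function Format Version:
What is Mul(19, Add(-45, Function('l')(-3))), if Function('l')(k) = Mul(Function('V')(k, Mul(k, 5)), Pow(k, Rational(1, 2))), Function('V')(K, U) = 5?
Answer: Add(-855, Mul(95, I, Pow(3, Rational(1, 2)))) ≈ Add(-855.00, Mul(164.54, I))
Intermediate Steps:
Function('l')(k) = Mul(5, Pow(k, Rational(1, 2)))
Mul(19, Add(-45, Function('l')(-3))) = Mul(19, Add(-45, Mul(5, Pow(-3, Rational(1, 2))))) = Mul(19, Add(-45, Mul(5, Mul(I, Pow(3, Rational(1, 2)))))) = Mul(19, Add(-45, Mul(5, I, Pow(3, Rational(1, 2))))) = Add(-855, Mul(95, I, Pow(3, Rational(1, 2))))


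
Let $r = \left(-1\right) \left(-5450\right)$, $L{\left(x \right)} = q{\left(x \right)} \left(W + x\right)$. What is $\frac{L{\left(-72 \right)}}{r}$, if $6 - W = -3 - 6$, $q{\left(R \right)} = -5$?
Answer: $\frac{57}{1090} \approx 0.052294$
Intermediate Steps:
$W = 15$ ($W = 6 - \left(-3 - 6\right) = 6 - -9 = 6 + 9 = 15$)
$L{\left(x \right)} = -75 - 5 x$ ($L{\left(x \right)} = - 5 \left(15 + x\right) = -75 - 5 x$)
$r = 5450$
$\frac{L{\left(-72 \right)}}{r} = \frac{-75 - -360}{5450} = \left(-75 + 360\right) \frac{1}{5450} = 285 \cdot \frac{1}{5450} = \frac{57}{1090}$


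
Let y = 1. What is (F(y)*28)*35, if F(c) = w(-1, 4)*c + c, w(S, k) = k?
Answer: 4900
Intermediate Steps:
F(c) = 5*c (F(c) = 4*c + c = 5*c)
(F(y)*28)*35 = ((5*1)*28)*35 = (5*28)*35 = 140*35 = 4900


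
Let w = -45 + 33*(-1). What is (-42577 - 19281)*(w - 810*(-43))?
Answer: -2149689216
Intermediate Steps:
w = -78 (w = -45 - 33 = -78)
(-42577 - 19281)*(w - 810*(-43)) = (-42577 - 19281)*(-78 - 810*(-43)) = -61858*(-78 + 34830) = -61858*34752 = -2149689216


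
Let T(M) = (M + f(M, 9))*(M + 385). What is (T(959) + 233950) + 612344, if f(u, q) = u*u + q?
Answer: 1238198550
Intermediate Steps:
f(u, q) = q + u² (f(u, q) = u² + q = q + u²)
T(M) = (385 + M)*(9 + M + M²) (T(M) = (M + (9 + M²))*(M + 385) = (9 + M + M²)*(385 + M) = (385 + M)*(9 + M + M²))
(T(959) + 233950) + 612344 = ((3465 + 959³ + 386*959² + 394*959) + 233950) + 612344 = ((3465 + 881974079 + 386*919681 + 377846) + 233950) + 612344 = ((3465 + 881974079 + 354996866 + 377846) + 233950) + 612344 = (1237352256 + 233950) + 612344 = 1237586206 + 612344 = 1238198550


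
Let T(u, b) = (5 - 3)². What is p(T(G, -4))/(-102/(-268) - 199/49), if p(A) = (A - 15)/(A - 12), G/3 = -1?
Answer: -3283/8788 ≈ -0.37358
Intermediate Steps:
G = -3 (G = 3*(-1) = -3)
T(u, b) = 4 (T(u, b) = 2² = 4)
p(A) = (-15 + A)/(-12 + A)
p(T(G, -4))/(-102/(-268) - 199/49) = ((-15 + 4)/(-12 + 4))/(-102/(-268) - 199/49) = (-11/(-8))/(-102*(-1/268) - 199*1/49) = (-⅛*(-11))/(51/134 - 199/49) = 11/(8*(-24167/6566)) = (11/8)*(-6566/24167) = -3283/8788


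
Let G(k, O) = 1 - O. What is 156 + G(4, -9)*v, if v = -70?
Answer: -544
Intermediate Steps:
156 + G(4, -9)*v = 156 + (1 - 1*(-9))*(-70) = 156 + (1 + 9)*(-70) = 156 + 10*(-70) = 156 - 700 = -544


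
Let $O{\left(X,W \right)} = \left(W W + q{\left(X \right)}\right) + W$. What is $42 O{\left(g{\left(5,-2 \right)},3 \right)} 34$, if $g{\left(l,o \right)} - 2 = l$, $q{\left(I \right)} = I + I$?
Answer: $37128$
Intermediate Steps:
$q{\left(I \right)} = 2 I$
$g{\left(l,o \right)} = 2 + l$
$O{\left(X,W \right)} = W + W^{2} + 2 X$ ($O{\left(X,W \right)} = \left(W W + 2 X\right) + W = \left(W^{2} + 2 X\right) + W = W + W^{2} + 2 X$)
$42 O{\left(g{\left(5,-2 \right)},3 \right)} 34 = 42 \left(3 + 3^{2} + 2 \left(2 + 5\right)\right) 34 = 42 \left(3 + 9 + 2 \cdot 7\right) 34 = 42 \left(3 + 9 + 14\right) 34 = 42 \cdot 26 \cdot 34 = 1092 \cdot 34 = 37128$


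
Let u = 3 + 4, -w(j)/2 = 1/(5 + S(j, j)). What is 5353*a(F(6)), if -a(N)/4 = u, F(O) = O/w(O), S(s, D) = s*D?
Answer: -149884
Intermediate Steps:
S(s, D) = D*s
w(j) = -2/(5 + j²) (w(j) = -2/(5 + j*j) = -2/(5 + j²))
F(O) = O*(-5/2 - O²/2) (F(O) = O/((-2/(5 + O²))) = O*(-5/2 - O²/2))
u = 7
a(N) = -28 (a(N) = -4*7 = -28)
5353*a(F(6)) = 5353*(-28) = -149884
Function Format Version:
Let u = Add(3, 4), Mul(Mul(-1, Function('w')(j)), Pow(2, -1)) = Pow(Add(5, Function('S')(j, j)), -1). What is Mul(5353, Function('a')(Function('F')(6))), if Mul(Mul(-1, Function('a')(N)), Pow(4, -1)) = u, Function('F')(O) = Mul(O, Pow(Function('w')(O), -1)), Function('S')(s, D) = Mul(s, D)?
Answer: -149884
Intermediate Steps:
Function('S')(s, D) = Mul(D, s)
Function('w')(j) = Mul(-2, Pow(Add(5, Pow(j, 2)), -1)) (Function('w')(j) = Mul(-2, Pow(Add(5, Mul(j, j)), -1)) = Mul(-2, Pow(Add(5, Pow(j, 2)), -1)))
Function('F')(O) = Mul(O, Add(Rational(-5, 2), Mul(Rational(-1, 2), Pow(O, 2)))) (Function('F')(O) = Mul(O, Pow(Mul(-2, Pow(Add(5, Pow(O, 2)), -1)), -1)) = Mul(O, Add(Rational(-5, 2), Mul(Rational(-1, 2), Pow(O, 2)))))
u = 7
Function('a')(N) = -28 (Function('a')(N) = Mul(-4, 7) = -28)
Mul(5353, Function('a')(Function('F')(6))) = Mul(5353, -28) = -149884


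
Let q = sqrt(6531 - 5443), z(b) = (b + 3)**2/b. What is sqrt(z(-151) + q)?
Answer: 2*sqrt(-826876 + 45602*sqrt(17))/151 ≈ 10.587*I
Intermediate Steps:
z(b) = (3 + b)**2/b
q = 8*sqrt(17) (q = sqrt(1088) = 8*sqrt(17) ≈ 32.985)
sqrt(z(-151) + q) = sqrt((3 - 151)**2/(-151) + 8*sqrt(17)) = sqrt(-1/151*(-148)**2 + 8*sqrt(17)) = sqrt(-1/151*21904 + 8*sqrt(17)) = sqrt(-21904/151 + 8*sqrt(17))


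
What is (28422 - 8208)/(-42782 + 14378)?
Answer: -1123/1578 ≈ -0.71166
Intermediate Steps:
(28422 - 8208)/(-42782 + 14378) = 20214/(-28404) = 20214*(-1/28404) = -1123/1578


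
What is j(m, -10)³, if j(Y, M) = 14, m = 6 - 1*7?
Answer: 2744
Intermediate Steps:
m = -1 (m = 6 - 7 = -1)
j(m, -10)³ = 14³ = 2744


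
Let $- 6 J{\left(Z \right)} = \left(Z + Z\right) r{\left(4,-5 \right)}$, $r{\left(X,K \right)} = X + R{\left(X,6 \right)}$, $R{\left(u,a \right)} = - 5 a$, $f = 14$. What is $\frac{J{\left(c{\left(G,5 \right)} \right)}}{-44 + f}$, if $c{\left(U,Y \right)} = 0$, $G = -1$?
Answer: $0$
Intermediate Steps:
$r{\left(X,K \right)} = -30 + X$ ($r{\left(X,K \right)} = X - 30 = -30 + X$)
$J{\left(Z \right)} = \frac{26 Z}{3}$ ($J{\left(Z \right)} = - \frac{\left(Z + Z\right) \left(-30 + 4\right)}{6} = - \frac{2 Z \left(-26\right)}{6} = - \frac{\left(-52\right) Z}{6} = \frac{26 Z}{3}$)
$\frac{J{\left(c{\left(G,5 \right)} \right)}}{-44 + f} = \frac{\frac{26}{3} \cdot 0}{-44 + 14} = \frac{0}{-30} = 0 \left(- \frac{1}{30}\right) = 0$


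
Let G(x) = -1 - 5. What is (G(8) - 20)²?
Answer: 676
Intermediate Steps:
G(x) = -6
(G(8) - 20)² = (-6 - 20)² = (-26)² = 676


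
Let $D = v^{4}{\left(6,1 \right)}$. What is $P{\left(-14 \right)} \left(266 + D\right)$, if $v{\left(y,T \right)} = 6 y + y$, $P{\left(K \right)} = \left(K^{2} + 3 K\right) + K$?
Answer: $435674680$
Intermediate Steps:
$P{\left(K \right)} = K^{2} + 4 K$
$v{\left(y,T \right)} = 7 y$
$D = 3111696$ ($D = \left(7 \cdot 6\right)^{4} = 42^{4} = 3111696$)
$P{\left(-14 \right)} \left(266 + D\right) = - 14 \left(4 - 14\right) \left(266 + 3111696\right) = \left(-14\right) \left(-10\right) 3111962 = 140 \cdot 3111962 = 435674680$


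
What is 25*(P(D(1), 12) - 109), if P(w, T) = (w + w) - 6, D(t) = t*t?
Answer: -2825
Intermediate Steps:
D(t) = t²
P(w, T) = -6 + 2*w (P(w, T) = 2*w - 6 = -6 + 2*w)
25*(P(D(1), 12) - 109) = 25*((-6 + 2*1²) - 109) = 25*((-6 + 2*1) - 109) = 25*((-6 + 2) - 109) = 25*(-4 - 109) = 25*(-113) = -2825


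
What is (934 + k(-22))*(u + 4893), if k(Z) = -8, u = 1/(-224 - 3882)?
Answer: 9301974191/2053 ≈ 4.5309e+6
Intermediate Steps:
u = -1/4106 (u = 1/(-4106) = -1/4106 ≈ -0.00024355)
(934 + k(-22))*(u + 4893) = (934 - 8)*(-1/4106 + 4893) = 926*(20090657/4106) = 9301974191/2053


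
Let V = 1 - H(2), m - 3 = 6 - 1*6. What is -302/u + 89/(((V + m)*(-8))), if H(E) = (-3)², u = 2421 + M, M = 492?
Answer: 247177/116520 ≈ 2.1213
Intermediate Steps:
u = 2913 (u = 2421 + 492 = 2913)
m = 3 (m = 3 + (6 - 1*6) = 3 + (6 - 6) = 3 + 0 = 3)
H(E) = 9
V = -8 (V = 1 - 1*9 = 1 - 9 = -8)
-302/u + 89/(((V + m)*(-8))) = -302/2913 + 89/(((-8 + 3)*(-8))) = -302*1/2913 + 89/((-5*(-8))) = -302/2913 + 89/40 = 247177/116520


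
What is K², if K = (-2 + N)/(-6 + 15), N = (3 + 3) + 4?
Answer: 64/81 ≈ 0.79012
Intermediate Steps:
N = 10 (N = 6 + 4 = 10)
K = 8/9 (K = (-2 + 10)/(-6 + 15) = 8/9 ≈ 0.88889)
K² = (8/9)² = 64/81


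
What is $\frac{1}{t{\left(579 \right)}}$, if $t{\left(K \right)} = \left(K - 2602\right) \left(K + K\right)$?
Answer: $- \frac{1}{2342634} \approx -4.2687 \cdot 10^{-7}$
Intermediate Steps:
$t{\left(K \right)} = 2 K \left(-2602 + K\right)$ ($t{\left(K \right)} = \left(-2602 + K\right) 2 K = 2 K \left(-2602 + K\right)$)
$\frac{1}{t{\left(579 \right)}} = \frac{1}{2 \cdot 579 \left(-2602 + 579\right)} = \frac{1}{2 \cdot 579 \left(-2023\right)} = \frac{1}{-2342634} = - \frac{1}{2342634}$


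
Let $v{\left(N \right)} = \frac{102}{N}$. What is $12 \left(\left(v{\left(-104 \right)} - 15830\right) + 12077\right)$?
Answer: $- \frac{585621}{13} \approx -45048.0$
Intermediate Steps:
$12 \left(\left(v{\left(-104 \right)} - 15830\right) + 12077\right) = 12 \left(\left(\frac{102}{-104} - 15830\right) + 12077\right) = 12 \left(\left(102 \left(- \frac{1}{104}\right) - 15830\right) + 12077\right) = 12 \left(\left(- \frac{51}{52} - 15830\right) + 12077\right) = 12 \left(- \frac{823211}{52} + 12077\right) = 12 \left(- \frac{195207}{52}\right) = - \frac{585621}{13}$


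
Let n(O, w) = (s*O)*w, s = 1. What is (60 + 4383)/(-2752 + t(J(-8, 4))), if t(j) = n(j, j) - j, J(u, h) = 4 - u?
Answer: -4443/2620 ≈ -1.6958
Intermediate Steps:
n(O, w) = O*w (n(O, w) = (1*O)*w = O*w)
t(j) = j**2 - j (t(j) = j*j - j = j**2 - j)
(60 + 4383)/(-2752 + t(J(-8, 4))) = (60 + 4383)/(-2752 + (4 - 1*(-8))*(-1 + (4 - 1*(-8)))) = 4443/(-2752 + (4 + 8)*(-1 + (4 + 8))) = 4443/(-2752 + 12*(-1 + 12)) = 4443/(-2752 + 12*11) = 4443/(-2752 + 132) = 4443/(-2620) = 4443*(-1/2620) = -4443/2620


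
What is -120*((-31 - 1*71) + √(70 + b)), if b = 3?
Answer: 12240 - 120*√73 ≈ 11215.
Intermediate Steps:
-120*((-31 - 1*71) + √(70 + b)) = -120*((-31 - 1*71) + √(70 + 3)) = -120*((-31 - 71) + √73) = -120*(-102 + √73) = 12240 - 120*√73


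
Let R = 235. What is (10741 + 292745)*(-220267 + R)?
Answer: -66776631552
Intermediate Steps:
(10741 + 292745)*(-220267 + R) = (10741 + 292745)*(-220267 + 235) = 303486*(-220032) = -66776631552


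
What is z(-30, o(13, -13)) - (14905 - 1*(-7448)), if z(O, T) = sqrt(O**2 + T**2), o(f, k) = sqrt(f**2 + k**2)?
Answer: -22353 + sqrt(1238) ≈ -22318.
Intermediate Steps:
z(-30, o(13, -13)) - (14905 - 1*(-7448)) = sqrt((-30)**2 + (sqrt(13**2 + (-13)**2))**2) - (14905 - 1*(-7448)) = sqrt(900 + (sqrt(169 + 169))**2) - (14905 + 7448) = sqrt(900 + (sqrt(338))**2) - 1*22353 = sqrt(900 + (13*sqrt(2))**2) - 22353 = sqrt(900 + 338) - 22353 = sqrt(1238) - 22353 = -22353 + sqrt(1238)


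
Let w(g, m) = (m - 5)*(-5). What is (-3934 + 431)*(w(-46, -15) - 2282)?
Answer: 7643546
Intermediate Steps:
w(g, m) = 25 - 5*m (w(g, m) = (-5 + m)*(-5) = 25 - 5*m)
(-3934 + 431)*(w(-46, -15) - 2282) = (-3934 + 431)*((25 - 5*(-15)) - 2282) = -3503*((25 + 75) - 2282) = -3503*(100 - 2282) = -3503*(-2182) = 7643546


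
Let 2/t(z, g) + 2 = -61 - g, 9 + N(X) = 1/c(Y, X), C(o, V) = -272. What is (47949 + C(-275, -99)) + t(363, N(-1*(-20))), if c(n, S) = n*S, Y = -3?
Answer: 154425683/3239 ≈ 47677.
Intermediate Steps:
c(n, S) = S*n
N(X) = -9 - 1/(3*X) (N(X) = -9 + 1/(X*(-3)) = -9 + 1/(-3*X) = -9 - 1/(3*X))
t(z, g) = 2/(-63 - g) (t(z, g) = 2/(-2 + (-61 - g)) = 2/(-63 - g))
(47949 + C(-275, -99)) + t(363, N(-1*(-20))) = (47949 - 272) - 2/(63 + (-9 - 1/(3*((-1*(-20)))))) = 47677 - 2/(63 + (-9 - 1/3/20)) = 47677 - 2/(63 + (-9 - 1/3*1/20)) = 47677 - 2/(63 + (-9 - 1/60)) = 47677 - 2/(63 - 541/60) = 47677 - 2/3239/60 = 47677 - 2*60/3239 = 47677 - 120/3239 = 154425683/3239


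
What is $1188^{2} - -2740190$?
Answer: $4151534$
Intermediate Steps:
$1188^{2} - -2740190 = 1411344 + 2740190 = 4151534$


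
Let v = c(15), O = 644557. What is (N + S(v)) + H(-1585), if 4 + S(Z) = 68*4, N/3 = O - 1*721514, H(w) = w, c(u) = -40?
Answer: -232188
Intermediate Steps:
N = -230871 (N = 3*(644557 - 1*721514) = 3*(644557 - 721514) = 3*(-76957) = -230871)
v = -40
S(Z) = 268 (S(Z) = -4 + 68*4 = -4 + 272 = 268)
(N + S(v)) + H(-1585) = (-230871 + 268) - 1585 = -230603 - 1585 = -232188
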